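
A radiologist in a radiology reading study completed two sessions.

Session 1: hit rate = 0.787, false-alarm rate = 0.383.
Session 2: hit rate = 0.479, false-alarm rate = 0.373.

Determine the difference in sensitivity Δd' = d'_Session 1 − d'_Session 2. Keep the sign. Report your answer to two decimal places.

Δd' = 0.82

Session 1: z(0.787) = 0.796, z(0.383) = -0.298, d' = 1.094
Session 2: z(0.479) = -0.053, z(0.373) = -0.324, d' = 0.271
Δd' = d'_Session 1 − d'_Session 2 = 1.094 − 0.271 = 0.823
Session 1 has the higher sensitivity.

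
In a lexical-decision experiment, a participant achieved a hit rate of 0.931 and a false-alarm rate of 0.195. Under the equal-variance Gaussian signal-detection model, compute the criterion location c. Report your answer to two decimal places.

z(H) = 1.4833
z(FA) = -0.8596
c = −½·[z(H) + z(FA)] = −0.5 × (1.4833 + (-0.8596)) = -0.31185

c = -0.31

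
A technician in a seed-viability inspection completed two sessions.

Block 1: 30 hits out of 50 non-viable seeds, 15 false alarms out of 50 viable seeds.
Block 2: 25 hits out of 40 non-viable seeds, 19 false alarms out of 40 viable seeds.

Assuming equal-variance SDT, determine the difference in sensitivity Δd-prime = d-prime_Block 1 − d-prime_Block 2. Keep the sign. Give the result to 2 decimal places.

Δd-prime = 0.40

Block 1: z(0.6000) = 0.253, z(0.3000) = -0.524, d' = 0.777
Block 2: z(0.6250) = 0.319, z(0.4750) = -0.063, d' = 0.382
Δd' = d'_Block 1 − d'_Block 2 = 0.777 − 0.382 = 0.395
Block 1 has the higher sensitivity.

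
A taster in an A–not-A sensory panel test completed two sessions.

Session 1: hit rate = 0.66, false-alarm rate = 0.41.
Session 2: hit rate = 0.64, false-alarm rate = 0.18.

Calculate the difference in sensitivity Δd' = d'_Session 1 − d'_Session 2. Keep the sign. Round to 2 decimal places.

Δd' = -0.63

Session 1: z(0.66) = 0.412, z(0.41) = -0.228, d' = 0.640
Session 2: z(0.64) = 0.358, z(0.18) = -0.915, d' = 1.273
Δd' = d'_Session 1 − d'_Session 2 = 0.640 − 1.273 = -0.633
Session 2 has the higher sensitivity.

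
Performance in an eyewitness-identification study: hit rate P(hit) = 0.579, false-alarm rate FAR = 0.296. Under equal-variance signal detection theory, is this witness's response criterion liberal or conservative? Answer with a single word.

z(H) = 0.199, z(FA) = -0.536
c = −½·(z(H) + z(FA)) = 0.1685
c > 0 → conservative criterion (biased toward responding “no”).

conservative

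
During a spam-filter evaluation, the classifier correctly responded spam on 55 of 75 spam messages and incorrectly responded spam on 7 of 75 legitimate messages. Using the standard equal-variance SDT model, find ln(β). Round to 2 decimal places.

H = 55/75 = 0.7333
FA = 7/75 = 0.0933
z(H) = z(0.7333) = 0.623
z(FA) = z(0.0933) = -1.321
ln β = −½·[z(H)² − z(FA)²] = −0.5 × (0.388 − 1.745) = 0.6785

ln β = 0.68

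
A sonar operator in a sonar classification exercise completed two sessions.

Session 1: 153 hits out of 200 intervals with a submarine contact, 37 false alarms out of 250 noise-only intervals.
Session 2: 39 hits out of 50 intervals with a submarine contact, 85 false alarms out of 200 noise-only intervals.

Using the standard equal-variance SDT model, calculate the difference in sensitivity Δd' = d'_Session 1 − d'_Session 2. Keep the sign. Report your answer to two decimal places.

Session 1: z(0.7650) = 0.722, z(0.1480) = -1.045, d' = 1.767
Session 2: z(0.7800) = 0.772, z(0.4250) = -0.189, d' = 0.961
Δd' = d'_Session 1 − d'_Session 2 = 1.767 − 0.961 = 0.806
Session 1 has the higher sensitivity.

Δd' = 0.81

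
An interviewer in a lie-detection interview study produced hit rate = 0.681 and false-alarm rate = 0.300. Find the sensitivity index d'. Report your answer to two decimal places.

z(H) = z(0.681) = 0.470
z(FA) = z(0.300) = -0.524
d' = z(H) − z(FA) = 0.470 − (-0.524) = 0.994

d' = 0.99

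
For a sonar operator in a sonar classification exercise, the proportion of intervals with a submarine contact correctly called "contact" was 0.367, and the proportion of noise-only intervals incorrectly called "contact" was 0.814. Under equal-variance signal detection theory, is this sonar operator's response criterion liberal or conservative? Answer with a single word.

liberal

z(H) = -0.340, z(FA) = 0.893
c = −½·(z(H) + z(FA)) = -0.2765
c < 0 → liberal criterion (biased toward responding “yes”).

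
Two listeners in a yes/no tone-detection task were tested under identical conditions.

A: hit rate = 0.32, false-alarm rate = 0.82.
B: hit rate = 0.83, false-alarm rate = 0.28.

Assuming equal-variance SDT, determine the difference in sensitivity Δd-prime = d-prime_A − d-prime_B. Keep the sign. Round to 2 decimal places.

A: z(0.32) = -0.468, z(0.82) = 0.915, d' = -1.383
B: z(0.83) = 0.954, z(0.28) = -0.583, d' = 1.537
Δd' = d'_A − d'_B = -1.383 − 1.537 = -2.920
B has the higher sensitivity.

Δd-prime = -2.92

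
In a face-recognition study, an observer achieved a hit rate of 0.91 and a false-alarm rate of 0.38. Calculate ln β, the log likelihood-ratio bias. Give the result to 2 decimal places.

z(H) = 1.341
z(FA) = -0.305
ln β = −½·[z(H)² − z(FA)²] = −0.5 × (1.798 − 0.093) = -0.8525

ln β = -0.85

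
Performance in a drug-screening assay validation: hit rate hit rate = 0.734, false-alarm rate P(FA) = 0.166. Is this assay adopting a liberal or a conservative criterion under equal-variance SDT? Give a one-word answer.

z(H) = 0.625, z(FA) = -0.970
c = −½·(z(H) + z(FA)) = 0.1725
c > 0 → conservative criterion (biased toward responding “no”).

conservative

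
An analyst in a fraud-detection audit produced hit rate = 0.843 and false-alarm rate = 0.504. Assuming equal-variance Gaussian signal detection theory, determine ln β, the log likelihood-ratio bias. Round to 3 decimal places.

Φ⁻¹(H) = Φ⁻¹(0.843) = 1.0069
Φ⁻¹(FA) = Φ⁻¹(0.504) = 0.0100
ln β = −½·[z(H)² − z(FA)²] = −0.5 × (1.0138 − 0.0001) = -0.50685

ln β = -0.507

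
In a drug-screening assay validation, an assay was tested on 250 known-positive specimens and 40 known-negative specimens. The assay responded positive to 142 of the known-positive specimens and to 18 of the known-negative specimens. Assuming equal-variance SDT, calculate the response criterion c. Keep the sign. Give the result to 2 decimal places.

c = -0.02

H = 142/250 = 0.5680
FA = 18/40 = 0.4500
z(0.5680) = 0.1713, z(0.4500) = -0.1257
c = −½·[z(H) + z(FA)] = −0.5 × (0.1713 + (-0.1257)) = -0.0228
c < 0: the assay has a liberal response bias.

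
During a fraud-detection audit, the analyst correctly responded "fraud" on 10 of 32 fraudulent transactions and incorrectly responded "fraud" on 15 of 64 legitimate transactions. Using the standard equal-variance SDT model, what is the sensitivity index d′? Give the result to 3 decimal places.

d′ = 0.236

H = 10/32 = 0.3125
FA = 15/64 = 0.2344
Φ⁻¹(H) = Φ⁻¹(0.3125) = -0.4888
Φ⁻¹(FA) = Φ⁻¹(0.2344) = -0.7244
d' = z(H) − z(FA) = -0.4888 − (-0.7244) = 0.2356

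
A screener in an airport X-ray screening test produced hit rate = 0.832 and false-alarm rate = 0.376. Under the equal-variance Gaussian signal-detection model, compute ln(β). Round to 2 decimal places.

z(0.832) = 0.962, z(0.376) = -0.316
ln β = −½·[z(H)² − z(FA)²] = −0.5 × (0.925 − 0.100) = -0.4125

ln β = -0.41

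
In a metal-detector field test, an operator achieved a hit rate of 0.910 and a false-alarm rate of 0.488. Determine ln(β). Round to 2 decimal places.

ln β = -0.90

z(0.910) = 1.341, z(0.488) = -0.030
ln β = −½·[z(H)² − z(FA)²] = −0.5 × (1.798 − 0.001) = -0.8985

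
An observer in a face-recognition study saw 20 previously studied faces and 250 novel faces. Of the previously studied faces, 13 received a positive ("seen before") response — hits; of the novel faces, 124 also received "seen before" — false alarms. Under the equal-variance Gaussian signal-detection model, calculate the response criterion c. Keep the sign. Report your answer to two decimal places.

H = 13/20 = 0.6500
FA = 124/250 = 0.4960
z(H) = 0.3853
z(FA) = -0.0100
c = −½·[z(H) + z(FA)] = −0.5 × (0.3853 + (-0.0100)) = -0.18765

c = -0.19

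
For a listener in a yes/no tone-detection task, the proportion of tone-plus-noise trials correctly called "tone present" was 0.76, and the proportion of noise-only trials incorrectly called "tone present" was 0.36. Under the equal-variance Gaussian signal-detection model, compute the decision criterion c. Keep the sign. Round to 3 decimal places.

z(H) = z(0.76) = 0.7063
z(FA) = z(0.36) = -0.3585
c = −½·[z(H) + z(FA)] = −0.5 × (0.7063 + (-0.3585)) = -0.1739

c = -0.174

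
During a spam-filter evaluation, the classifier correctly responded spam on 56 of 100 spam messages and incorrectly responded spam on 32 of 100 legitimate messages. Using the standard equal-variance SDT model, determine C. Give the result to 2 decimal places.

H = 56/100 = 0.5600
FA = 32/100 = 0.3200
Φ⁻¹(H) = Φ⁻¹(0.5600) = 0.151
Φ⁻¹(FA) = Φ⁻¹(0.3200) = -0.468
c = −½·[z(H) + z(FA)] = −0.5 × (0.151 + (-0.468)) = 0.1585
c > 0: the classifier has a conservative response bias.

C = 0.16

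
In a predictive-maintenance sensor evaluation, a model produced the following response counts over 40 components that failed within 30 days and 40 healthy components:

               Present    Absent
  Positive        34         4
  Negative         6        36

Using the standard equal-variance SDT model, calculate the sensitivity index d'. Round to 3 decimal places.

H = 34/40 = 0.8500
FA = 4/40 = 0.1000
Φ⁻¹(0.8500) = 1.0364, Φ⁻¹(0.1000) = -1.2816
d' = z(H) − z(FA) = 1.0364 − (-1.2816) = 2.3180

d' = 2.318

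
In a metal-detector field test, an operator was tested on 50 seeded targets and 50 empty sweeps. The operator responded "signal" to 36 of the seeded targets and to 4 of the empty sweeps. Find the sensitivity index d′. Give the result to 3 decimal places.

H = 36/50 = 0.7200
FA = 4/50 = 0.0800
Φ⁻¹(H) = Φ⁻¹(0.7200) = 0.5828
Φ⁻¹(FA) = Φ⁻¹(0.0800) = -1.4051
d' = z(H) − z(FA) = 0.5828 − (-1.4051) = 1.9879

d′ = 1.988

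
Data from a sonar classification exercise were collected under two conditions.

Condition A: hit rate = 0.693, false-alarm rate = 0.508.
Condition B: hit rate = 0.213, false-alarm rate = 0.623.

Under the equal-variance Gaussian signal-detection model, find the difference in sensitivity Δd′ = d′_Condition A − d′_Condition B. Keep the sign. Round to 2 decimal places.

Δd′ = 1.59

Condition A: z(0.693) = 0.504, z(0.508) = 0.020, d' = 0.484
Condition B: z(0.213) = -0.796, z(0.623) = 0.313, d' = -1.109
Δd' = d'_Condition A − d'_Condition B = 0.484 − (-1.109) = 1.593
Condition A has the higher sensitivity.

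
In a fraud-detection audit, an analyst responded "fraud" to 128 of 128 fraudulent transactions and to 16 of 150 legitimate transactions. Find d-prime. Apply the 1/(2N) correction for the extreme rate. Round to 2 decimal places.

The hit rate is 128/128 = 1, so apply the 1/(2N) correction: H → 1 − 1/(2·128) = 0.99609.
z(H) = z(0.99609) = 2.660
z(FA) = z(0.10667) = -1.244
d' = 2.660 − (-1.244) = 3.904

d-prime = 3.90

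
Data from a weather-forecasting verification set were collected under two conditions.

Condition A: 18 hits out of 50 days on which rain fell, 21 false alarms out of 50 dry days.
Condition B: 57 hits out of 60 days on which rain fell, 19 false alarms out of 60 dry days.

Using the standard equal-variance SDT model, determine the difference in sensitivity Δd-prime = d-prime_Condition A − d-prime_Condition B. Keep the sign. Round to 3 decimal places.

Δd-prime = -2.278

Condition A: z(0.3600) = -0.3585, z(0.4200) = -0.2019, d' = -0.1566
Condition B: z(0.9500) = 1.6449, z(0.3167) = -0.4769, d' = 2.1218
Δd' = d'_Condition A − d'_Condition B = -0.1566 − 2.1218 = -2.2784
Condition B has the higher sensitivity.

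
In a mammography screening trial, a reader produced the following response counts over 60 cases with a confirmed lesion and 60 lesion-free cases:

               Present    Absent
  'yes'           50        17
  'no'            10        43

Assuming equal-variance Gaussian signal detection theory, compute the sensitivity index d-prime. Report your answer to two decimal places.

d-prime = 1.54

H = 50/60 = 0.8333
FA = 17/60 = 0.2833
z(0.8333) = 0.967, z(0.2833) = -0.573
d' = z(H) − z(FA) = 0.967 − (-0.573) = 1.540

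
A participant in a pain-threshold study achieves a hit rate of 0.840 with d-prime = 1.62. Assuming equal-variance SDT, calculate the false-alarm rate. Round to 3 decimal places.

false-alarm rate = 0.266

z(hit rate) = z(0.840) = 0.9945
z(FA) = z(H) − d' = 0.9945 − 1.62 = -0.6255
false-alarm rate = Φ(-0.6255) = 0.2658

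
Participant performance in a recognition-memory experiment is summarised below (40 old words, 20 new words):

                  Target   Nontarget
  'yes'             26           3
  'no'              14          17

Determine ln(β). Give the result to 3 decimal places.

H = 26/40 = 0.6500
FA = 3/20 = 0.1500
Φ⁻¹(H) = Φ⁻¹(0.6500) = 0.3853
Φ⁻¹(FA) = Φ⁻¹(0.1500) = -1.0364
ln β = −½·[z(H)² − z(FA)²] = −0.5 × (0.1485 − 1.0741) = 0.4628

ln β = 0.463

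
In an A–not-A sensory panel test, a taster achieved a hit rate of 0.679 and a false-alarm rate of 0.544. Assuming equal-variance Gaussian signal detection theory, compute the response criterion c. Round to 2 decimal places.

c = -0.29

z(H) = z(0.679) = 0.465
z(FA) = z(0.544) = 0.111
c = −½·[z(H) + z(FA)] = −0.5 × (0.465 + 0.111) = -0.288
c < 0: the taster has a liberal response bias.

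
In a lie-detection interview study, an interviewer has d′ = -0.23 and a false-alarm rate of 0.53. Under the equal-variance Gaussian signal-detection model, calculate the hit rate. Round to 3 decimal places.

z(false-alarm rate) = z(0.53) = 0.0753
z(H) = z(FA) + d' = 0.0753 + (-0.23) = -0.1547
hit rate = Φ(-0.1547) = 0.4385

hit rate = 0.439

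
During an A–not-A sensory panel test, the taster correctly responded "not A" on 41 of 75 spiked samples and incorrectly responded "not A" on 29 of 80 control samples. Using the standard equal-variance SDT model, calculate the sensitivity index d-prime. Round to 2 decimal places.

H = 41/75 = 0.5467
FA = 29/80 = 0.3625
z(H) = 0.117
z(FA) = -0.352
d' = z(H) − z(FA) = 0.117 − (-0.352) = 0.469

d-prime = 0.47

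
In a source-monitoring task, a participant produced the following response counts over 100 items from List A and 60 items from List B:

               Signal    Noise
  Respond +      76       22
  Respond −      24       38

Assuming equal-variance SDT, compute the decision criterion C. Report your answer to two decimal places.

H = 76/100 = 0.7600
FA = 22/60 = 0.3667
Φ⁻¹(H) = 0.706
Φ⁻¹(FA) = -0.341
c = −½·[z(H) + z(FA)] = −0.5 × (0.706 + (-0.341)) = -0.1825
c < 0: the participant has a liberal response bias.

C = -0.18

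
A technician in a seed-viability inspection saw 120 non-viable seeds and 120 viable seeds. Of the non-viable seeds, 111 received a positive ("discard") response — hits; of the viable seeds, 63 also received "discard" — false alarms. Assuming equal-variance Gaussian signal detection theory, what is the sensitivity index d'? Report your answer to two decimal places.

H = 111/120 = 0.9250
FA = 63/120 = 0.5250
z(0.9250) = 1.4395, z(0.5250) = 0.0627
d' = z(H) − z(FA) = 1.4395 − 0.0627 = 1.3768

d' = 1.38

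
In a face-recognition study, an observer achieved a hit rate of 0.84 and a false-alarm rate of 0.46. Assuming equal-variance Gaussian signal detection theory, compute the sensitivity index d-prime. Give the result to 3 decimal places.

d-prime = 1.095

Φ⁻¹(H) = Φ⁻¹(0.84) = 0.9945
Φ⁻¹(FA) = Φ⁻¹(0.46) = -0.1004
d' = z(H) − z(FA) = 0.9945 − (-0.1004) = 1.0949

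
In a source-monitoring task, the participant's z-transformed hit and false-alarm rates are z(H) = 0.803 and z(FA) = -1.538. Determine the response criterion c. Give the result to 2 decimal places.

c = 0.37

c = −½·[z(H) + z(FA)] = −½·(0.803 + (-1.538)) = 0.3675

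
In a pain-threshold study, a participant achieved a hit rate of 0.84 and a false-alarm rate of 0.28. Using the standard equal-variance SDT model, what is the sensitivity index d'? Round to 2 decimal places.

Φ⁻¹(0.84) = 0.994, Φ⁻¹(0.28) = -0.583
d' = z(H) − z(FA) = 0.994 − (-0.583) = 1.577

d' = 1.58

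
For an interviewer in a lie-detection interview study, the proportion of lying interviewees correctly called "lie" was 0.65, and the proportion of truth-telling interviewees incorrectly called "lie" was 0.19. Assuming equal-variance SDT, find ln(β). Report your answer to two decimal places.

z(H) = z(0.65) = 0.385
z(FA) = z(0.19) = -0.878
ln β = −½·[z(H)² − z(FA)²] = −0.5 × (0.148 − 0.771) = 0.3115

ln β = 0.31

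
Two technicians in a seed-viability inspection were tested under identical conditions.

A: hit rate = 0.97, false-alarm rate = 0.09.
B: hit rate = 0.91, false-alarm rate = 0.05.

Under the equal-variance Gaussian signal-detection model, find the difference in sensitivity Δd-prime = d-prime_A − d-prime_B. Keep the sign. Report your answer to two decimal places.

Δd-prime = 0.24

A: z(0.97) = 1.881, z(0.09) = -1.341, d' = 3.222
B: z(0.91) = 1.341, z(0.05) = -1.645, d' = 2.986
Δd' = d'_A − d'_B = 3.222 − 2.986 = 0.236
A has the higher sensitivity.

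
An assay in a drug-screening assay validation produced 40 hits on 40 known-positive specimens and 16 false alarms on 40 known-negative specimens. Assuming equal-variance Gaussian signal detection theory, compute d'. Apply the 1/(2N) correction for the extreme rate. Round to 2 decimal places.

The hit rate is 40/40 = 1, so apply the 1/(2N) correction: H → 1 − 1/(2·40) = 0.98750.
z(H) = z(0.98750) = 2.241
z(FA) = z(0.40000) = -0.253
d' = 2.241 − (-0.253) = 2.494

d' = 2.49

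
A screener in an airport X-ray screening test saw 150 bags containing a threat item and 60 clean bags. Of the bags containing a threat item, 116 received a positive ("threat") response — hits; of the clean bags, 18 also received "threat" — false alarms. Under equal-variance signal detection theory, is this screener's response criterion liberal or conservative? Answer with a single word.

z(H) = 0.750, z(FA) = -0.524
c = −½·(z(H) + z(FA)) = -0.113
c < 0 → liberal criterion (biased toward responding “yes”).

liberal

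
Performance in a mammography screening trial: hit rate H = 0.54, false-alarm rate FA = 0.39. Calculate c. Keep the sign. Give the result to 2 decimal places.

c = 0.09

z(H) = z(0.54) = 0.100
z(FA) = z(0.39) = -0.279
c = −½·[z(H) + z(FA)] = −0.5 × (0.100 + (-0.279)) = 0.0895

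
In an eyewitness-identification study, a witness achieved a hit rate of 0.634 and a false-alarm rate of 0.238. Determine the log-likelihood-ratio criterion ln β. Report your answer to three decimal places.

ln β = 0.195

Φ⁻¹(H) = 0.3425
Φ⁻¹(FA) = -0.7128
ln β = −½·[z(H)² − z(FA)²] = −0.5 × (0.1173 − 0.5081) = 0.1954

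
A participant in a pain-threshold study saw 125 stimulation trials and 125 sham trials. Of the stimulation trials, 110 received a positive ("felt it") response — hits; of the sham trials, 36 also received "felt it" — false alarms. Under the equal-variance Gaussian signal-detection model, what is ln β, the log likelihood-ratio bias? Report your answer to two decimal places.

ln β = -0.53

H = 110/125 = 0.8800
FA = 36/125 = 0.2880
z(0.8800) = 1.175, z(0.2880) = -0.559
ln β = −½·[z(H)² − z(FA)²] = −0.5 × (1.381 − 0.312) = -0.5345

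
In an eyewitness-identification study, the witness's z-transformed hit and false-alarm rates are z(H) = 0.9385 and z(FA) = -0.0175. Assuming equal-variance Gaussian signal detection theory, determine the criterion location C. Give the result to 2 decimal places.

C = -0.46

c = −½·[z(H) + z(FA)] = −½·(0.9385 + (-0.0175)) = -0.4605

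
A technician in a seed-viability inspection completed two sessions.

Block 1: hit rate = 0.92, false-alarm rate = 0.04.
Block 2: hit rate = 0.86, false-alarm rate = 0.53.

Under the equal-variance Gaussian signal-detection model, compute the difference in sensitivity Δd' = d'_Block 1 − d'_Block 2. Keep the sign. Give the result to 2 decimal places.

Block 1: z(0.92) = 1.405, z(0.04) = -1.751, d' = 3.156
Block 2: z(0.86) = 1.080, z(0.53) = 0.075, d' = 1.005
Δd' = d'_Block 1 − d'_Block 2 = 3.156 − 1.005 = 2.151
Block 1 has the higher sensitivity.

Δd' = 2.15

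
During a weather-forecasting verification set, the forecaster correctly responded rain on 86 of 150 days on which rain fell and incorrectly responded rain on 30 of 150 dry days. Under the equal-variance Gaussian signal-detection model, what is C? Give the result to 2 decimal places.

H = 86/150 = 0.5733
FA = 30/150 = 0.2000
z(H) = z(0.5733) = 0.185
z(FA) = z(0.2000) = -0.842
c = −½·[z(H) + z(FA)] = −0.5 × (0.185 + (-0.842)) = 0.3285
c > 0: the forecaster has a conservative response bias.

C = 0.33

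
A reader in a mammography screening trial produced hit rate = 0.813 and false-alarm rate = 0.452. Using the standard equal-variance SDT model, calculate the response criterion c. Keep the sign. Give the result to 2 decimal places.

z(H) = z(0.813) = 0.8890
z(FA) = z(0.452) = -0.1206
c = −½·[z(H) + z(FA)] = −0.5 × (0.8890 + (-0.1206)) = -0.3842

c = -0.38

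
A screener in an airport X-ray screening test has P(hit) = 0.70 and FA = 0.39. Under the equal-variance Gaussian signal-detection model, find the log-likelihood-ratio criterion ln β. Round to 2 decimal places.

ln β = -0.10

Φ⁻¹(0.70) = 0.524, Φ⁻¹(0.39) = -0.279
ln β = −½·[z(H)² − z(FA)²] = −0.5 × (0.275 − 0.078) = -0.0985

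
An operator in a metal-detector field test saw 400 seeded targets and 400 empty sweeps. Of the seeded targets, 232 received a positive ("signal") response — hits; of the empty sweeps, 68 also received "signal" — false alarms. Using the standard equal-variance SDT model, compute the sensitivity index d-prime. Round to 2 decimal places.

d-prime = 1.16

H = 232/400 = 0.5800
FA = 68/400 = 0.1700
z(H) = z(0.5800) = 0.202
z(FA) = z(0.1700) = -0.954
d' = z(H) − z(FA) = 0.202 − (-0.954) = 1.156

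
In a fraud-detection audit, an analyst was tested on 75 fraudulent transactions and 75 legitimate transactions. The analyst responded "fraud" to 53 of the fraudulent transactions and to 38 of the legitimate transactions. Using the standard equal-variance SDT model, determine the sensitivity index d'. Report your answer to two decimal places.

H = 53/75 = 0.7067
FA = 38/75 = 0.5067
z(H) = z(0.7067) = 0.5438
z(FA) = z(0.5067) = 0.0168
d' = z(H) − z(FA) = 0.5438 − 0.0168 = 0.5270

d' = 0.53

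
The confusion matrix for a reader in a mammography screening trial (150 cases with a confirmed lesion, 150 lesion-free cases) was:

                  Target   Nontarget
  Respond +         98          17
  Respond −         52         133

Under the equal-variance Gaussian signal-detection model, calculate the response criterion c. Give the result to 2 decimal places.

H = 98/150 = 0.6533
FA = 17/150 = 0.1133
z(0.6533) = 0.394, z(0.1133) = -1.209
c = −½·[z(H) + z(FA)] = −0.5 × (0.394 + (-1.209)) = 0.4075
c > 0: the reader has a conservative response bias.

c = 0.41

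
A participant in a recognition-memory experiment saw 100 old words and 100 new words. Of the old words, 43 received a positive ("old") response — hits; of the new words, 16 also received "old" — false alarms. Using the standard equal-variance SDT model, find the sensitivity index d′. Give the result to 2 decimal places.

d′ = 0.82

H = 43/100 = 0.4300
FA = 16/100 = 0.1600
z(0.4300) = -0.176, z(0.1600) = -0.994
d' = z(H) − z(FA) = -0.176 − (-0.994) = 0.818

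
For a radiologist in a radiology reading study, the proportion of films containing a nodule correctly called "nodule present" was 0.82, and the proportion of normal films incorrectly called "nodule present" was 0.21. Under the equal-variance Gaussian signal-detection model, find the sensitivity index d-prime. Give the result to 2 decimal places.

d-prime = 1.72

z(0.82) = 0.915, z(0.21) = -0.806
d' = z(H) − z(FA) = 0.915 − (-0.806) = 1.721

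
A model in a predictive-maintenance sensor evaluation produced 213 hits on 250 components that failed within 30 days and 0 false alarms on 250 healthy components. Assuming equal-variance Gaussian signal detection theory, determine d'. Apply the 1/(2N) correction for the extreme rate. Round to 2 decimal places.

The false-alarm rate is 0/250 = 0, so apply the 1/(2N) correction: FA → 1/(2·250) = 0.00200.
z(H) = z(0.85200) = 1.045
z(FA) = z(0.00200) = -2.878
d' = 1.045 − (-2.878) = 3.923

d' = 3.92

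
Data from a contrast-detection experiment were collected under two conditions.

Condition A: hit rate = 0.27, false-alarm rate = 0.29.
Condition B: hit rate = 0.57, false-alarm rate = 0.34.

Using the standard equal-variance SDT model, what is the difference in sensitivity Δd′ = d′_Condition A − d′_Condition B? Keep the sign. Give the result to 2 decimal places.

Δd′ = -0.65

Condition A: z(0.27) = -0.613, z(0.29) = -0.553, d' = -0.060
Condition B: z(0.57) = 0.176, z(0.34) = -0.412, d' = 0.588
Δd' = d'_Condition A − d'_Condition B = -0.060 − 0.588 = -0.648
Condition B has the higher sensitivity.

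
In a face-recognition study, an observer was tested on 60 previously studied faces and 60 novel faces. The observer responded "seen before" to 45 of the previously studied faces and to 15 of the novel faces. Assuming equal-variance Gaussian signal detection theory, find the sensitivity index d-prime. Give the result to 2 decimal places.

d-prime = 1.35

H = 45/60 = 0.7500
FA = 15/60 = 0.2500
z(0.7500) = 0.6745, z(0.2500) = -0.6745
d' = z(H) − z(FA) = 0.6745 − (-0.6745) = 1.3490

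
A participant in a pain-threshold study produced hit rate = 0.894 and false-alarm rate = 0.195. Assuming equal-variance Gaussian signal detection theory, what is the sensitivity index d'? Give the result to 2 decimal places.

d' = 2.11

Φ⁻¹(H) = Φ⁻¹(0.894) = 1.2481
Φ⁻¹(FA) = Φ⁻¹(0.195) = -0.8596
d' = z(H) − z(FA) = 1.2481 − (-0.8596) = 2.1077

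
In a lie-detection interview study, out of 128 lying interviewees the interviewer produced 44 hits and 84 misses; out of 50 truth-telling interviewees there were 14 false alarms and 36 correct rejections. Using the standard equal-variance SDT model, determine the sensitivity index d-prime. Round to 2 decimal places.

H = 44/128 = 0.3438
FA = 14/50 = 0.2800
z(H) = z(0.3438) = -0.4021
z(FA) = z(0.2800) = -0.5828
d' = z(H) − z(FA) = -0.4021 − (-0.5828) = 0.1807

d-prime = 0.18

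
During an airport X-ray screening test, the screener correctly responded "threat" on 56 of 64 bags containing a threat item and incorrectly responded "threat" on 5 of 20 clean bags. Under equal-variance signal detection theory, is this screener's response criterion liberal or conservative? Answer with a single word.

liberal

z(H) = 1.150, z(FA) = -0.674
c = −½·(z(H) + z(FA)) = -0.238
c < 0 → liberal criterion (biased toward responding “yes”).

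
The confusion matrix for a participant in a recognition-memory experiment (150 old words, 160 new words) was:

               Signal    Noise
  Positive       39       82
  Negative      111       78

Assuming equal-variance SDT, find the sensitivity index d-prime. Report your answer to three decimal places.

H = 39/150 = 0.2600
FA = 82/160 = 0.5125
Φ⁻¹(H) = Φ⁻¹(0.2600) = -0.6433
Φ⁻¹(FA) = Φ⁻¹(0.5125) = 0.0313
d' = z(H) − z(FA) = -0.6433 − 0.0313 = -0.6746

d-prime = -0.675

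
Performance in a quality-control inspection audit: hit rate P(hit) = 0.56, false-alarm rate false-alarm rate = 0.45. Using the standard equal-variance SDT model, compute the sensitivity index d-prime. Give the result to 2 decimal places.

z(0.56) = 0.151, z(0.45) = -0.126
d' = z(H) − z(FA) = 0.151 − (-0.126) = 0.277

d-prime = 0.28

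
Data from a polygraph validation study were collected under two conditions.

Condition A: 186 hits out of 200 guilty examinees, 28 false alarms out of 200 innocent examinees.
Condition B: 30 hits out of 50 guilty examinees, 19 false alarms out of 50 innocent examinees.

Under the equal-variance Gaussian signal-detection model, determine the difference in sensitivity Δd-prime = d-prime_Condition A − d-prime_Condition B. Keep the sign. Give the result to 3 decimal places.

Condition A: z(0.9300) = 1.4758, z(0.1400) = -1.0803, d' = 2.5561
Condition B: z(0.6000) = 0.2533, z(0.3800) = -0.3055, d' = 0.5588
Δd' = d'_Condition A − d'_Condition B = 2.5561 − 0.5588 = 1.9973
Condition A has the higher sensitivity.

Δd-prime = 1.997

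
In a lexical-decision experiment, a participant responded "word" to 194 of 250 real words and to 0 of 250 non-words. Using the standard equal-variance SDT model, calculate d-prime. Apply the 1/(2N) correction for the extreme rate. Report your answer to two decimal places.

The false-alarm rate is 0/250 = 0, so apply the 1/(2N) correction: FA → 1/(2·250) = 0.00200.
z(H) = z(0.77600) = 0.759
z(FA) = z(0.00200) = -2.878
d' = 0.759 − (-2.878) = 3.637

d-prime = 3.64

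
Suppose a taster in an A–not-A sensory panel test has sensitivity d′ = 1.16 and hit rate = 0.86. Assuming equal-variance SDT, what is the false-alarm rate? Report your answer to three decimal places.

z(hit rate) = z(0.86) = 1.0803
z(FA) = z(H) − d' = 1.0803 − 1.16 = -0.0797
false-alarm rate = Φ(-0.0797) = 0.4682

false-alarm rate = 0.468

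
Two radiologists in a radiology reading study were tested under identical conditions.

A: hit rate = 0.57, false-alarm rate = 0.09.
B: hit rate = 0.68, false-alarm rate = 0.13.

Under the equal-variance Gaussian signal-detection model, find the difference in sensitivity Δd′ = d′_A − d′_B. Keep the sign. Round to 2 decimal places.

A: z(0.57) = 0.176, z(0.09) = -1.341, d' = 1.517
B: z(0.68) = 0.468, z(0.13) = -1.126, d' = 1.594
Δd' = d'_A − d'_B = 1.517 − 1.594 = -0.077
B has the higher sensitivity.

Δd′ = -0.08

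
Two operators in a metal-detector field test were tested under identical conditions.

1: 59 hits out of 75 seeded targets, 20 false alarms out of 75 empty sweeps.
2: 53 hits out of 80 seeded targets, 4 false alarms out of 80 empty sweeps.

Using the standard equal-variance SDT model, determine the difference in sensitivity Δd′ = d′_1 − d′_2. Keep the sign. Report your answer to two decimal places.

Δd′ = -0.65

1: z(0.7867) = 0.795, z(0.2667) = -0.623, d' = 1.418
2: z(0.6625) = 0.419, z(0.0500) = -1.645, d' = 2.064
Δd' = d'_1 − d'_2 = 1.418 − 2.064 = -0.646
2 has the higher sensitivity.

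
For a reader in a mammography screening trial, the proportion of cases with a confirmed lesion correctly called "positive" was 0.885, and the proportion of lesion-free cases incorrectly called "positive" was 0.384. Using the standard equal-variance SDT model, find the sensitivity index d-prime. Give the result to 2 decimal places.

z(0.885) = 1.200, z(0.384) = -0.295
d' = z(H) − z(FA) = 1.200 − (-0.295) = 1.495

d-prime = 1.50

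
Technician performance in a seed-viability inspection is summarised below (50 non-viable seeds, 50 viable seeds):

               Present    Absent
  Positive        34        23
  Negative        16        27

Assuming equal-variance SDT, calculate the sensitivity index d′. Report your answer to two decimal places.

d′ = 0.57

H = 34/50 = 0.6800
FA = 23/50 = 0.4600
z(H) = z(0.6800) = 0.4677
z(FA) = z(0.4600) = -0.1004
d' = z(H) − z(FA) = 0.4677 − (-0.1004) = 0.5681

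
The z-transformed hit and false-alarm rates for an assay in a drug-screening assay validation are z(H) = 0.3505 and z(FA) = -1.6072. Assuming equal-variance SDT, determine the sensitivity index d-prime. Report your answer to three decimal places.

d' = z(H) − z(FA) = 0.3505 − (-1.6072) = 1.9577

d-prime = 1.958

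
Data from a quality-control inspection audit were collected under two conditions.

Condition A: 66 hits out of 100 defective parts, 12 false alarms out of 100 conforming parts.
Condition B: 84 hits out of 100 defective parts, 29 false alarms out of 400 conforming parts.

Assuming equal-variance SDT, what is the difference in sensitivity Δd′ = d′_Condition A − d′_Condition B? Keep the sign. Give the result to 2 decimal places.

Δd′ = -0.86

Condition A: z(0.6600) = 0.412, z(0.1200) = -1.175, d' = 1.587
Condition B: z(0.8400) = 0.994, z(0.0725) = -1.457, d' = 2.451
Δd' = d'_Condition A − d'_Condition B = 1.587 − 2.451 = -0.864
Condition B has the higher sensitivity.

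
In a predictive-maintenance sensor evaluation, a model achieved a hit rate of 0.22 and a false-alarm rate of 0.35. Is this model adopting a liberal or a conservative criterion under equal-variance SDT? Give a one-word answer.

conservative

z(H) = -0.772, z(FA) = -0.385
c = −½·(z(H) + z(FA)) = 0.5785
c > 0 → conservative criterion (biased toward responding “no”).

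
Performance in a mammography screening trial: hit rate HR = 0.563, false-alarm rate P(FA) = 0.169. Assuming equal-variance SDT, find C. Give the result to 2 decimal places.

C = 0.40

z(H) = z(0.563) = 0.159
z(FA) = z(0.169) = -0.958
c = −½·[z(H) + z(FA)] = −0.5 × (0.159 + (-0.958)) = 0.3995
c > 0: the reader has a conservative response bias.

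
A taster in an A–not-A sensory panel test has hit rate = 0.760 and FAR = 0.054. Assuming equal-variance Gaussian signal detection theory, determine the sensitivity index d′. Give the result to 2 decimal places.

d′ = 2.31

Φ⁻¹(H) = 0.7063
Φ⁻¹(FA) = -1.6072
d' = z(H) − z(FA) = 0.7063 − (-1.6072) = 2.3135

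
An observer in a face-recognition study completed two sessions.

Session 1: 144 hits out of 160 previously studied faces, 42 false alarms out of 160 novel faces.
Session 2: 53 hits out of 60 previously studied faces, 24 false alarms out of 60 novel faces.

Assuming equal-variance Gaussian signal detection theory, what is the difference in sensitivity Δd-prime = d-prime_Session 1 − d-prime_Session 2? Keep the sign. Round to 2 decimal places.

Δd-prime = 0.47

Session 1: z(0.9000) = 1.282, z(0.2625) = -0.636, d' = 1.918
Session 2: z(0.8833) = 1.192, z(0.4000) = -0.253, d' = 1.445
Δd' = d'_Session 1 − d'_Session 2 = 1.918 − 1.445 = 0.473
Session 1 has the higher sensitivity.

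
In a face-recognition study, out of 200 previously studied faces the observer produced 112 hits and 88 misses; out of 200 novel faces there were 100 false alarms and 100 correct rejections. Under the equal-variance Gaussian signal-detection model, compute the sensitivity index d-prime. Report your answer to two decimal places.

d-prime = 0.15

H = 112/200 = 0.5600
FA = 100/200 = 0.5000
Φ⁻¹(H) = 0.1510
Φ⁻¹(FA) = 0.0000
d' = z(H) − z(FA) = 0.1510 − 0.0000 = 0.1510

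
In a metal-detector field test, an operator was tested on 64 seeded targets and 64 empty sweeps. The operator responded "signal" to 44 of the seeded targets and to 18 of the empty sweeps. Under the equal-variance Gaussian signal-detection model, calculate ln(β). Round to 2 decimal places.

ln β = 0.05

H = 44/64 = 0.6875
FA = 18/64 = 0.2812
z(H) = z(0.6875) = 0.489
z(FA) = z(0.2812) = -0.579
ln β = −½·[z(H)² − z(FA)²] = −0.5 × (0.239 − 0.335) = 0.048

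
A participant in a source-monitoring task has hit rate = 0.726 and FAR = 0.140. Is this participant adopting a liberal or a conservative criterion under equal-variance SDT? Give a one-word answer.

conservative

z(H) = 0.601, z(FA) = -1.080
c = −½·(z(H) + z(FA)) = 0.2395
c > 0 → conservative criterion (biased toward responding “no”).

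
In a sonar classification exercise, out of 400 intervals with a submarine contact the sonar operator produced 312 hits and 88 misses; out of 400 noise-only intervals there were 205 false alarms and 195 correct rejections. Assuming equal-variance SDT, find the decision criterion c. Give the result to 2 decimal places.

c = -0.40

H = 312/400 = 0.7800
FA = 205/400 = 0.5125
z(H) = 0.7722
z(FA) = 0.0313
c = −½·[z(H) + z(FA)] = −0.5 × (0.7722 + 0.0313) = -0.40175
c < 0: the sonar operator has a liberal response bias.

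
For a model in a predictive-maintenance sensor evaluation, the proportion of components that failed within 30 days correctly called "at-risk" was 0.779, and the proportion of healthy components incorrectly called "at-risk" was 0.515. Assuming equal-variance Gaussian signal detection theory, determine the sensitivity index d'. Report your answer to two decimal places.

z(0.779) = 0.769, z(0.515) = 0.038
d' = z(H) − z(FA) = 0.769 − 0.038 = 0.731

d' = 0.73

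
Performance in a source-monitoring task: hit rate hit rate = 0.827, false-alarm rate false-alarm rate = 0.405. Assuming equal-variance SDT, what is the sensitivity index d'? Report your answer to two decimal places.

d' = 1.18

Φ⁻¹(H) = 0.942
Φ⁻¹(FA) = -0.240
d' = z(H) − z(FA) = 0.942 − (-0.240) = 1.182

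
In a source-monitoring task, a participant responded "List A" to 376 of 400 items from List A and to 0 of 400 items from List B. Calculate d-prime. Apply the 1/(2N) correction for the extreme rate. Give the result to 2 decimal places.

The false-alarm rate is 0/400 = 0, so apply the 1/(2N) correction: FA → 1/(2·400) = 0.00125.
z(H) = z(0.94000) = 1.555
z(FA) = z(0.00125) = -3.023
d' = 1.555 − (-3.023) = 4.578

d-prime = 4.58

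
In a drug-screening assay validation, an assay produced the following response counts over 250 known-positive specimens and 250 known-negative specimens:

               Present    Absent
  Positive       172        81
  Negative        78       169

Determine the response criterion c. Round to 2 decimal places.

H = 172/250 = 0.6880
FA = 81/250 = 0.3240
Φ⁻¹(0.6880) = 0.4902, Φ⁻¹(0.3240) = -0.4565
c = −½·[z(H) + z(FA)] = −0.5 × (0.4902 + (-0.4565)) = -0.01685

c = -0.02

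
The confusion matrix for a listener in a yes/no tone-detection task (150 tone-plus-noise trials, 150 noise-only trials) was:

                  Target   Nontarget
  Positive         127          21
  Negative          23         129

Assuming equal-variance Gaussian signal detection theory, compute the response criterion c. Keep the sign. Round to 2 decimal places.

c = 0.03

H = 127/150 = 0.8467
FA = 21/150 = 0.1400
Φ⁻¹(H) = 1.022
Φ⁻¹(FA) = -1.080
c = −½·[z(H) + z(FA)] = −0.5 × (1.022 + (-1.080)) = 0.029
c > 0: the listener has a conservative response bias.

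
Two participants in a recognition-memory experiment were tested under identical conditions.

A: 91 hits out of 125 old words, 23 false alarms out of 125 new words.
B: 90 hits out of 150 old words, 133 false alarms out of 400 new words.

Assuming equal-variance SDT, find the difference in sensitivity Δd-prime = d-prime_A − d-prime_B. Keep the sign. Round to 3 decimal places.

A: z(0.7280) = 0.6068, z(0.1840) = -0.9002, d' = 1.5070
B: z(0.6000) = 0.2533, z(0.3325) = -0.4330, d' = 0.6863
Δd' = d'_A − d'_B = 1.5070 − 0.6863 = 0.8207
A has the higher sensitivity.

Δd-prime = 0.821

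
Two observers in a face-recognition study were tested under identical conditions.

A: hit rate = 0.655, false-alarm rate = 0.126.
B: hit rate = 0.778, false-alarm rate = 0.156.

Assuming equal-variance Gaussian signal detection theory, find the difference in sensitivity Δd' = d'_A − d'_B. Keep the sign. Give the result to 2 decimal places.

Δd' = -0.23

A: z(0.655) = 0.399, z(0.126) = -1.146, d' = 1.545
B: z(0.778) = 0.765, z(0.156) = -1.011, d' = 1.776
Δd' = d'_A − d'_B = 1.545 − 1.776 = -0.231
B has the higher sensitivity.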